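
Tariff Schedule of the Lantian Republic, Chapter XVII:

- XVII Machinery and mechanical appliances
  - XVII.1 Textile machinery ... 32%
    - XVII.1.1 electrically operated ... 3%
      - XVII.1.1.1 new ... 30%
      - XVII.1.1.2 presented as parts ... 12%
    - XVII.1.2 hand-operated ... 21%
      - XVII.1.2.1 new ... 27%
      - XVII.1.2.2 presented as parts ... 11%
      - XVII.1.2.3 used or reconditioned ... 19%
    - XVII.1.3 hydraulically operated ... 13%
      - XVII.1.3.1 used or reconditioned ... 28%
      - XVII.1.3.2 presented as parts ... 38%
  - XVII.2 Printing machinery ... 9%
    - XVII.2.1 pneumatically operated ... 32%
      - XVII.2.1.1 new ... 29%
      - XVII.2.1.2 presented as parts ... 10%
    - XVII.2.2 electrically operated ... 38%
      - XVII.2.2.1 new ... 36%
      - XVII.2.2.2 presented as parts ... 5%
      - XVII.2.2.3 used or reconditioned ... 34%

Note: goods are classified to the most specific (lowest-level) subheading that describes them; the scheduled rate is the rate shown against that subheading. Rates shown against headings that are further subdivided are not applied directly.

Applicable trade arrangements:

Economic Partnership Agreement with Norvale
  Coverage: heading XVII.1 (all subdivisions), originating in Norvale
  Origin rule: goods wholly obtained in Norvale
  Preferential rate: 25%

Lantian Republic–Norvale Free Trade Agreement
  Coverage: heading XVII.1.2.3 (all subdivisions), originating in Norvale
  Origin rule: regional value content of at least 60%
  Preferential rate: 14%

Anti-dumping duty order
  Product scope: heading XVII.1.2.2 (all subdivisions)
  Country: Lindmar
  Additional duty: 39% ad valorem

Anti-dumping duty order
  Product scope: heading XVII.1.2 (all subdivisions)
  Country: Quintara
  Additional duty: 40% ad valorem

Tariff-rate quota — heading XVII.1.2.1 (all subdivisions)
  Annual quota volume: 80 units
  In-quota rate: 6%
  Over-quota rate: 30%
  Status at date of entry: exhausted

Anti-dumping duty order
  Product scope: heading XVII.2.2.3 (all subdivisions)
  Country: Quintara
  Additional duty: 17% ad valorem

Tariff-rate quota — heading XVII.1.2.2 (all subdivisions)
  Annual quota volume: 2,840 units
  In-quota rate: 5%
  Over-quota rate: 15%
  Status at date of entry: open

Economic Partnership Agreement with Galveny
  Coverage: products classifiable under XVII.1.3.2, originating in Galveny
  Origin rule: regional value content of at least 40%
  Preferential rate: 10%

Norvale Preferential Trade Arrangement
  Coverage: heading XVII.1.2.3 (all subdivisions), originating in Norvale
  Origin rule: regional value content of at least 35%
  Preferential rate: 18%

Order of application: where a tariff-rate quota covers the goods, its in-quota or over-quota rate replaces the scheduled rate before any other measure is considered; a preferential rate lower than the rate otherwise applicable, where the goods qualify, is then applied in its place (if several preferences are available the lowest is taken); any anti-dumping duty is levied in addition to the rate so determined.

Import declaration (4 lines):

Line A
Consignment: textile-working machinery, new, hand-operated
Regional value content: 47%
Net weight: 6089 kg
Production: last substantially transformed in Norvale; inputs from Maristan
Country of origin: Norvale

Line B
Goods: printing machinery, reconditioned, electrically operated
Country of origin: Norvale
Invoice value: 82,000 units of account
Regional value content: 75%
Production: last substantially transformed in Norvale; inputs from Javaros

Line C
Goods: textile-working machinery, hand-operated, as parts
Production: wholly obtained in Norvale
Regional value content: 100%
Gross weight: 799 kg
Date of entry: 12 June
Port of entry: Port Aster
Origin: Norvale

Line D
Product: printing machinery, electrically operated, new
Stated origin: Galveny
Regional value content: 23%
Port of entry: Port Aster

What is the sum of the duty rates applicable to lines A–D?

105%

Line A: textile-working → XVII.1; hand-operated → XVII.1.2; new → XVII.1.2.1. Scheduled 27%. quota on XVII.1.2.1 exhausted → over-quota 30%; Norvale agreement on XVII.1: not wholly obtained; Norvale agreement on XVII.1.2.3: XVII.1.2.1 not covered; Norvale agreement on XVII.1.2.3: XVII.1.2.1 not covered. → 30%.
Line B: printing → XVII.2; electrically operated → XVII.2.2; reconditioned → XVII.2.2.3. Scheduled 34%. Norvale agreement on XVII.1: XVII.2.2.3 not covered; Norvale agreement on XVII.1.2.3: XVII.2.2.3 not covered; Norvale agreement on XVII.1.2.3: XVII.2.2.3 not covered. → 34%.
Line C: textile-working → XVII.1; hand-operated → XVII.1.2; as parts → XVII.1.2.2. Scheduled 11%. quota on XVII.1.2.2 open → in-quota 5%; Norvale agreement on XVII.1: wholly obtained → 25% available; Norvale agreement on XVII.1.2.3: XVII.1.2.2 not covered; Norvale agreement on XVII.1.2.3: XVII.1.2.2 not covered; preference 25% not lower than 5% → no reduction. → 5%.
Line D: printing → XVII.2; electrically operated → XVII.2.2; new → XVII.2.2.1. Scheduled 36%. Galveny agreement on XVII.1.3.2: XVII.2.2.1 not covered. → 36%.
Sum: 30% + 34% + 5% + 36% = 105%.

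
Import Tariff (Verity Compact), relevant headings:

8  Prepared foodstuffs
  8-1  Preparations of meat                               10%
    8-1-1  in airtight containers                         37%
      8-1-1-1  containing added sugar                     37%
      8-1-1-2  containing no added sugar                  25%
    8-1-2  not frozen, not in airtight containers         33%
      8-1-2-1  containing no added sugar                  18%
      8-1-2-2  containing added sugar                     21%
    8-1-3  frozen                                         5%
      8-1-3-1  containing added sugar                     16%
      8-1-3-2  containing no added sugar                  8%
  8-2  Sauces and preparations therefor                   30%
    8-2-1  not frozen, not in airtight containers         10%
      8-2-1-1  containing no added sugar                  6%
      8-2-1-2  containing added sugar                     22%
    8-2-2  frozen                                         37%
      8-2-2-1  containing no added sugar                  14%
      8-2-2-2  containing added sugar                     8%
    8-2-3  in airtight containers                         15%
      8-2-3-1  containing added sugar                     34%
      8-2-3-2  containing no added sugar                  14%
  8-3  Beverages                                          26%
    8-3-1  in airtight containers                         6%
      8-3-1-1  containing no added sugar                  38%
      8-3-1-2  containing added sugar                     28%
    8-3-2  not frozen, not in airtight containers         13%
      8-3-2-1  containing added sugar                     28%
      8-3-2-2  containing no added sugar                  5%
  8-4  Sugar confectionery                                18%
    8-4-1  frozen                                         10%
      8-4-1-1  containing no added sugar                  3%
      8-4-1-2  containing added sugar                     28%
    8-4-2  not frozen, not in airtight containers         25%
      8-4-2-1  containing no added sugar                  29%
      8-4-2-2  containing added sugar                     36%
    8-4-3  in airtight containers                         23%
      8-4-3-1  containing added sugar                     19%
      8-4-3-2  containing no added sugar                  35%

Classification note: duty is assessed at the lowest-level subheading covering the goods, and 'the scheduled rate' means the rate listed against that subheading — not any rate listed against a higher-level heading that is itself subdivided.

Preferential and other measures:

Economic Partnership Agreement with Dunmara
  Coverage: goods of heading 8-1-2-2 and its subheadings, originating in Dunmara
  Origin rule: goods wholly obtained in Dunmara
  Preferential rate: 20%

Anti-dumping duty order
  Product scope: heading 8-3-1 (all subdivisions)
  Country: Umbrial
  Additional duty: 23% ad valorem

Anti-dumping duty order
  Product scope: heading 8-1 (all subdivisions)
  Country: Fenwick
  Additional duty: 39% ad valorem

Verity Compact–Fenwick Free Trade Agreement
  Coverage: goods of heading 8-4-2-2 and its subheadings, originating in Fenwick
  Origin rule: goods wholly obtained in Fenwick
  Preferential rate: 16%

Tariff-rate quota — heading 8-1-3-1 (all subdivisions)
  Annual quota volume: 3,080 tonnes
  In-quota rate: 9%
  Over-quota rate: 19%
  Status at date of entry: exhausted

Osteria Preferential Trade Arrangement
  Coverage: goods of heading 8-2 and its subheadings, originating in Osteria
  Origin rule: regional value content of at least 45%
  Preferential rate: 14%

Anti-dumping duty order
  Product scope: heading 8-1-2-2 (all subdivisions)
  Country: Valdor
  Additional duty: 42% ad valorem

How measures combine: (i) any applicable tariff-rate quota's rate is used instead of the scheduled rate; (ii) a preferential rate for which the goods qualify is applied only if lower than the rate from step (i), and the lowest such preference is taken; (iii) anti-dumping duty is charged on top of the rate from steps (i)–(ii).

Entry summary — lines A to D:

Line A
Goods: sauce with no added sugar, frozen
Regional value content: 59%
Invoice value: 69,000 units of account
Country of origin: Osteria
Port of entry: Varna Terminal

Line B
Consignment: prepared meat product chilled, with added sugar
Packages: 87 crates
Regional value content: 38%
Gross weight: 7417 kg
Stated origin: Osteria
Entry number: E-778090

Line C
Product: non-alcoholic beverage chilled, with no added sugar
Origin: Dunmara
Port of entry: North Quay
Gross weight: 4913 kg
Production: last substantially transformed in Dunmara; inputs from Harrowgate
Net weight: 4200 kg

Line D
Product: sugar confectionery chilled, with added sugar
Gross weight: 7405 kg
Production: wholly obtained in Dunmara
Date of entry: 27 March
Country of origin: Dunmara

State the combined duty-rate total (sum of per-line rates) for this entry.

76%

Line A: sauce → 8-2; frozen → 8-2-2; with no added sugar → 8-2-2-1. Scheduled 14%. Osteria agreement on 8-2: RVC ≥ 45% → 14% available; preference 14% not lower than 14% → no reduction. → 14%.
Line B: prepared meat product → 8-1; chilled → 8-1-2; with added sugar → 8-1-2-2. Scheduled 21%. Osteria agreement on 8-2: 8-1-2-2 not covered. → 21%.
Line C: non-alcoholic beverage → 8-3; chilled → 8-3-2; with no added sugar → 8-3-2-2. Scheduled 5%. Dunmara agreement on 8-1-2-2: 8-3-2-2 not covered. → 5%.
Line D: sugar confectionery → 8-4; chilled → 8-4-2; with added sugar → 8-4-2-2. Scheduled 36%. Dunmara agreement on 8-1-2-2: 8-4-2-2 not covered. → 36%.
Sum: 14% + 21% + 5% + 36% = 76%.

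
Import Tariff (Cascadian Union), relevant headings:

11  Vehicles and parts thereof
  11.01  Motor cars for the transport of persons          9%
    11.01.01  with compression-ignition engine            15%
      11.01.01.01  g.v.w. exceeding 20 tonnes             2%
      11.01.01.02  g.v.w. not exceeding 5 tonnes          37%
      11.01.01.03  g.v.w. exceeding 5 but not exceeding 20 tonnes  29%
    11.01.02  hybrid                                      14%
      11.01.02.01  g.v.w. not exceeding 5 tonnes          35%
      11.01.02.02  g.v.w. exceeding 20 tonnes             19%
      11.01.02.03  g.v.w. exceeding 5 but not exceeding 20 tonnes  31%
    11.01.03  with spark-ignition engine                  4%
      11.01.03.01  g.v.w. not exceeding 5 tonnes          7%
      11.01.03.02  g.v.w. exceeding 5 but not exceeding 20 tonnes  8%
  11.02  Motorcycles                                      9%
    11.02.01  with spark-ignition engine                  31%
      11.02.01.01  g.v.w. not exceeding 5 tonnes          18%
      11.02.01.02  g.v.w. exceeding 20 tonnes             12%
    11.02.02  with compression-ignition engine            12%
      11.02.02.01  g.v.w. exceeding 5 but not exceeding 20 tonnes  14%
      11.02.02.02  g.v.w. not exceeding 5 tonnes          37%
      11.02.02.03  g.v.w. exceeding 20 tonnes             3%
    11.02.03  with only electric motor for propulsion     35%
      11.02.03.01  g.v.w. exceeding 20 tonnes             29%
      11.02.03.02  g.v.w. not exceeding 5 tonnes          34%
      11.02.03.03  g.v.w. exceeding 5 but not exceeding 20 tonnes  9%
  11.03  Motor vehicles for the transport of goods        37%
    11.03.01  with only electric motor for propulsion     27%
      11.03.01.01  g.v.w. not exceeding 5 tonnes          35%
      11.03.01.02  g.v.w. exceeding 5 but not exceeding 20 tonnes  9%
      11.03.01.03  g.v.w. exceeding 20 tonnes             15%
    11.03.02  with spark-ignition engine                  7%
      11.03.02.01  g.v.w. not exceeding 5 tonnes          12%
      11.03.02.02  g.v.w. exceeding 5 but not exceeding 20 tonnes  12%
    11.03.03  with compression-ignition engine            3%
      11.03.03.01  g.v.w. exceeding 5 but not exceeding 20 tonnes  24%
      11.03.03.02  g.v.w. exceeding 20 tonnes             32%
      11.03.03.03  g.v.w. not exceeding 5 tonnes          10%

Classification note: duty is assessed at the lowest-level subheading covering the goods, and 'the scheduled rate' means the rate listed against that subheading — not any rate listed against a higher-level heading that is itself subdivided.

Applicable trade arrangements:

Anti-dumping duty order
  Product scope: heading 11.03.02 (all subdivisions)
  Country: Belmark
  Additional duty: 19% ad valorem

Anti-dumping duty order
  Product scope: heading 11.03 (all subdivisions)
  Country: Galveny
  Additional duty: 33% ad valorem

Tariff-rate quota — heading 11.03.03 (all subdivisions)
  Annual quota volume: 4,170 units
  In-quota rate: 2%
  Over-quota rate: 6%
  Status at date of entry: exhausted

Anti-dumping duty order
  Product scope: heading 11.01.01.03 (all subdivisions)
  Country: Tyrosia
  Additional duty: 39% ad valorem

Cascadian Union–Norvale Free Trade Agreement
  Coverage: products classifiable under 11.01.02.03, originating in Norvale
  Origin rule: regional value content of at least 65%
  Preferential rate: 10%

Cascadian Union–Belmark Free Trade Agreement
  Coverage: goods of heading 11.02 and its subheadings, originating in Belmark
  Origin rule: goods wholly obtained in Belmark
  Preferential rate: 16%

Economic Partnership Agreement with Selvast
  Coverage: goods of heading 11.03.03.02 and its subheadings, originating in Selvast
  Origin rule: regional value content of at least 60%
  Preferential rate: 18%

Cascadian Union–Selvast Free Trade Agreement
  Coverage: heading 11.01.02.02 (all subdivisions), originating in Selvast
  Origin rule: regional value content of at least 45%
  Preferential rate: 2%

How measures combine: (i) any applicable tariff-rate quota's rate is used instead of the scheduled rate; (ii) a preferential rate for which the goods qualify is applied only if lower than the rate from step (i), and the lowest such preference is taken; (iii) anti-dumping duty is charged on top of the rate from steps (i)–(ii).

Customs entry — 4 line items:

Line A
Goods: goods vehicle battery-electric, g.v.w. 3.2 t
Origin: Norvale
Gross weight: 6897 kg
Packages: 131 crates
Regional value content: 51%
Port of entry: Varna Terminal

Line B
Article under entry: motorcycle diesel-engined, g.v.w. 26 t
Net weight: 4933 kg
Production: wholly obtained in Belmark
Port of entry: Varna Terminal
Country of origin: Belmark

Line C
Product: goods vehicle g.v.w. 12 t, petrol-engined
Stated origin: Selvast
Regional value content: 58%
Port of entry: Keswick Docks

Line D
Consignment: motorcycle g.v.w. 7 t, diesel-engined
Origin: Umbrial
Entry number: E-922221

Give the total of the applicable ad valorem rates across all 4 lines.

Line A: goods vehicle → 11.03; battery-electric → 11.03.01; g.v.w. 3.2 t → 11.03.01.01. Scheduled 35%. Norvale agreement on 11.01.02.03: 11.03.01.01 not covered. → 35%.
Line B: motorcycle → 11.02; diesel-engined → 11.02.02; g.v.w. 26 t → 11.02.02.03. Scheduled 3%. Belmark agreement on 11.02: wholly obtained → 16% available; preference 16% not lower than 3% → no reduction. → 3%.
Line C: goods vehicle → 11.03; petrol-engined → 11.03.02; g.v.w. 12 t → 11.03.02.02. Scheduled 12%. Selvast agreement on 11.03.03.02: 11.03.02.02 not covered; Selvast agreement on 11.01.02.02: 11.03.02.02 not covered. → 12%.
Line D: motorcycle → 11.02; diesel-engined → 11.02.02; g.v.w. 7 t → 11.02.02.01. Scheduled 14%. No special measure applies. → 14%.
Sum: 35% + 3% + 12% + 14% = 64%.

64%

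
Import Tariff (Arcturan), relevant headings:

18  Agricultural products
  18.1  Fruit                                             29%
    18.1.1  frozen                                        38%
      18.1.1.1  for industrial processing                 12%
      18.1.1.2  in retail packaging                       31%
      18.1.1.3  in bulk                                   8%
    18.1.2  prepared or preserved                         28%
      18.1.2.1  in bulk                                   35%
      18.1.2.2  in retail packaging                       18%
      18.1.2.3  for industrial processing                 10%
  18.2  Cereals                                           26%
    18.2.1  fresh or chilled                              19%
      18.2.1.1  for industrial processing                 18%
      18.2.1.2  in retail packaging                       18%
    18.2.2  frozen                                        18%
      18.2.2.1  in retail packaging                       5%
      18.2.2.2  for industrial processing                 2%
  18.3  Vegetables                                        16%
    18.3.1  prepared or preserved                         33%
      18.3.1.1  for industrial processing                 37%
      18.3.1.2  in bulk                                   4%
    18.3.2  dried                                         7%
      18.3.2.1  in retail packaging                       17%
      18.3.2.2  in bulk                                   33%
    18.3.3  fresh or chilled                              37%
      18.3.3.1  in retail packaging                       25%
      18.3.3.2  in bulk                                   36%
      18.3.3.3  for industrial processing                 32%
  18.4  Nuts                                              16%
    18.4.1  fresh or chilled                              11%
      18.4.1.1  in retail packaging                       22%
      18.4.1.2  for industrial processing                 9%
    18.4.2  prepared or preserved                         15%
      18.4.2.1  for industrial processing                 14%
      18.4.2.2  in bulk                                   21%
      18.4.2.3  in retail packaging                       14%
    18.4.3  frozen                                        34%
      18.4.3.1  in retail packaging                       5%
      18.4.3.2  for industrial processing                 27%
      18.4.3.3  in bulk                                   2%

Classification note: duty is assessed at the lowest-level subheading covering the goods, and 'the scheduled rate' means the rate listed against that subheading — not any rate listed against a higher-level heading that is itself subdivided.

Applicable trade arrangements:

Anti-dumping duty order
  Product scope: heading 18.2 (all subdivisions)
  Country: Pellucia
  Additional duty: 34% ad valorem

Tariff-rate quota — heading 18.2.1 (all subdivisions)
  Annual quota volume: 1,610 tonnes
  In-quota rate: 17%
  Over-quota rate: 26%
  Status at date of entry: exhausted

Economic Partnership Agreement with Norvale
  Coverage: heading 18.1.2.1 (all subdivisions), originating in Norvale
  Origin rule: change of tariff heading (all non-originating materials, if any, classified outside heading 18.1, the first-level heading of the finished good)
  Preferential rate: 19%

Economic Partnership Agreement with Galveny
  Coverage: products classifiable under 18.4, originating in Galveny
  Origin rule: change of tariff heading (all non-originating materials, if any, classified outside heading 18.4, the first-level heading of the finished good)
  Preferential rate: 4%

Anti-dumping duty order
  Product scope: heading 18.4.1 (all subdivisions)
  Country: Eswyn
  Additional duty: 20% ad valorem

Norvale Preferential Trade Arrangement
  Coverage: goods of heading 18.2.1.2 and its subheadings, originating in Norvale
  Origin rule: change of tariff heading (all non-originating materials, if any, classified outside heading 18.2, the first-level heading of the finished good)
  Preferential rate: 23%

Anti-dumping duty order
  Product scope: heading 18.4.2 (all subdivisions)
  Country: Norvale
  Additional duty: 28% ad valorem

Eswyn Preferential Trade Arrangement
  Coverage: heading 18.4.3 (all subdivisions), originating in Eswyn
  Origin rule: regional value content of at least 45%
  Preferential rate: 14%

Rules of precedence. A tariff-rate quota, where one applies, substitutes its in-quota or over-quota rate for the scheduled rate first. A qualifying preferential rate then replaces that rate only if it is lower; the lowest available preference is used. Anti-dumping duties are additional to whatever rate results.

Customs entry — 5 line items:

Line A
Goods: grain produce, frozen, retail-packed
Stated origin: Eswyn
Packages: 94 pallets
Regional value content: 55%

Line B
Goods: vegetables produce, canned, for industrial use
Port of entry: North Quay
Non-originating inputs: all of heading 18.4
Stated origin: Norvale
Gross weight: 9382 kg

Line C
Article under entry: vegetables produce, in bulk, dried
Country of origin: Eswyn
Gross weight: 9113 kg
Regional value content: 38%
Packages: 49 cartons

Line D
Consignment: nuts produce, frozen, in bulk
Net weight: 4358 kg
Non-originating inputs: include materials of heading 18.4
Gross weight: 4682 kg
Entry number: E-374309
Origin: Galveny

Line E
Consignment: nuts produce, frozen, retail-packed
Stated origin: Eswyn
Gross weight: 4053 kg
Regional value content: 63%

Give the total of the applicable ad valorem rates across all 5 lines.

82%

Line A: grain → 18.2; frozen → 18.2.2; retail-packed → 18.2.2.1. Scheduled 5%. Eswyn agreement on 18.4.3: 18.2.2.1 not covered. → 5%.
Line B: vegetables → 18.3; canned → 18.3.1; for industrial use → 18.3.1.1. Scheduled 37%. Norvale agreement on 18.1.2.1: 18.3.1.1 not covered; Norvale agreement on 18.2.1.2: 18.3.1.1 not covered. → 37%.
Line C: vegetables → 18.3; dried → 18.3.2; in bulk → 18.3.2.2. Scheduled 33%. Eswyn agreement on 18.4.3: 18.3.2.2 not covered. → 33%.
Line D: nuts → 18.4; frozen → 18.4.3; in bulk → 18.4.3.3. Scheduled 2%. Galveny agreement on 18.4: CTH not met. → 2%.
Line E: nuts → 18.4; frozen → 18.4.3; retail-packed → 18.4.3.1. Scheduled 5%. Eswyn agreement on 18.4.3: RVC ≥ 45% → 14% available; preference 14% not lower than 5% → no reduction. → 5%.
Sum: 5% + 37% + 33% + 2% + 5% = 82%.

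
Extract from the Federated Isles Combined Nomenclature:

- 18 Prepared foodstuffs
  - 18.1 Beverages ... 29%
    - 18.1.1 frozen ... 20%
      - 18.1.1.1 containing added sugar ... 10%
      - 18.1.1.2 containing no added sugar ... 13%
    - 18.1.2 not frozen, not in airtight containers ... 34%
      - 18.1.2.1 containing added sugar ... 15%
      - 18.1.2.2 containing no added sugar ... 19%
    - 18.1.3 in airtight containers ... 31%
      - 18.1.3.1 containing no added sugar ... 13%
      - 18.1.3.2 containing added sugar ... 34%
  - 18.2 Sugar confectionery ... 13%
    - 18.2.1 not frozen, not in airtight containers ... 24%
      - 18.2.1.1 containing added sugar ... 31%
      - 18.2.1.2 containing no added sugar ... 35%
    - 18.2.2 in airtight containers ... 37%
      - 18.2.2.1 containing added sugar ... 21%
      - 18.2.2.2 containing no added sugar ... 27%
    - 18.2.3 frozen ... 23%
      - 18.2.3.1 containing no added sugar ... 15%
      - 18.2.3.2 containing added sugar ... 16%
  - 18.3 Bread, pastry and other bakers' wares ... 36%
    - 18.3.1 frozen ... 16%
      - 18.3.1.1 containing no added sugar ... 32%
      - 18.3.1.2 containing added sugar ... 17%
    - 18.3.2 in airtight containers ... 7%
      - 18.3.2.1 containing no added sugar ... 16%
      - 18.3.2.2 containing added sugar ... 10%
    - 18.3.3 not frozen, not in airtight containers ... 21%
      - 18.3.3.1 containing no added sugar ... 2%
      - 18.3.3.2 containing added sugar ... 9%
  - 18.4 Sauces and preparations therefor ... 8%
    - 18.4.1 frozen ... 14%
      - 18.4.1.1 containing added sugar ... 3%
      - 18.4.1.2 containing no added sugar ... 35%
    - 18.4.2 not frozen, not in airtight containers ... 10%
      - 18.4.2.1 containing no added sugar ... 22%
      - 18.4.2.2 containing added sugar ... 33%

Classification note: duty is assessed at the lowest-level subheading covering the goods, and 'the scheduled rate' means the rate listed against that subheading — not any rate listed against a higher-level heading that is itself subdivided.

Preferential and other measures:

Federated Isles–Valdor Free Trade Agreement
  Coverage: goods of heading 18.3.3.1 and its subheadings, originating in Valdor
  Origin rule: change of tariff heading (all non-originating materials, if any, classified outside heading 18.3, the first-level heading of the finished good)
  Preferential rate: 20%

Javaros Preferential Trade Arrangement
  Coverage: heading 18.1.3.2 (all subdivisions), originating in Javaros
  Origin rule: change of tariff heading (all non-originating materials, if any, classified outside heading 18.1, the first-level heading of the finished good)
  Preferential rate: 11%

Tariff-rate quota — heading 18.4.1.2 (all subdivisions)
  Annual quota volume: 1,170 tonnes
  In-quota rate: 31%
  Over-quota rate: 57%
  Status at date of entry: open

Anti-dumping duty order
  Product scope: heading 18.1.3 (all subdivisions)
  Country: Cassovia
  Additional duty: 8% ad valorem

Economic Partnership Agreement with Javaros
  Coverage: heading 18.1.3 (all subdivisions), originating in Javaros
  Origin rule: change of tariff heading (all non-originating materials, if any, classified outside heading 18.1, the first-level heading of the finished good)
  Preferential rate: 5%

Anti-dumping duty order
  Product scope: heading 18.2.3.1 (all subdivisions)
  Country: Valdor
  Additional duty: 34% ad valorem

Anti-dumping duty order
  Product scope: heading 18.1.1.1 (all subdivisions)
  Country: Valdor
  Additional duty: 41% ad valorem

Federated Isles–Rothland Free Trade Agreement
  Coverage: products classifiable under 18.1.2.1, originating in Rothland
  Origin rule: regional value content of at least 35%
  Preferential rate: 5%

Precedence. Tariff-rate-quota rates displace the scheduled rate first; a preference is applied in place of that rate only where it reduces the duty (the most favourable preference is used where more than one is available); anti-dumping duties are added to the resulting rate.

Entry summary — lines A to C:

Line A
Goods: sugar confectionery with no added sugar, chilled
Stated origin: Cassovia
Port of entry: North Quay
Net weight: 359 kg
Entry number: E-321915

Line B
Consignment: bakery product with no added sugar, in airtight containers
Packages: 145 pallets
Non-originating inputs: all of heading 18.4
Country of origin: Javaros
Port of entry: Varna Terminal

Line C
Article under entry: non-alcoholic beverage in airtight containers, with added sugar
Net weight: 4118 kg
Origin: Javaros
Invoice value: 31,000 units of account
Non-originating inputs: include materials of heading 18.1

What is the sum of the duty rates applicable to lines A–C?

Line A: sugar confectionery → 18.2; chilled → 18.2.1; with no added sugar → 18.2.1.2. Scheduled 35%. No special measure applies. → 35%.
Line B: bakery product → 18.3; in airtight containers → 18.3.2; with no added sugar → 18.3.2.1. Scheduled 16%. Javaros agreement on 18.1.3.2: 18.3.2.1 not covered; Javaros agreement on 18.1.3: 18.3.2.1 not covered. → 16%.
Line C: non-alcoholic beverage → 18.1; in airtight containers → 18.1.3; with added sugar → 18.1.3.2. Scheduled 34%. Javaros agreement on 18.1.3.2: CTH not met; Javaros agreement on 18.1.3: CTH not met. → 34%.
Sum: 35% + 16% + 34% = 85%.

85%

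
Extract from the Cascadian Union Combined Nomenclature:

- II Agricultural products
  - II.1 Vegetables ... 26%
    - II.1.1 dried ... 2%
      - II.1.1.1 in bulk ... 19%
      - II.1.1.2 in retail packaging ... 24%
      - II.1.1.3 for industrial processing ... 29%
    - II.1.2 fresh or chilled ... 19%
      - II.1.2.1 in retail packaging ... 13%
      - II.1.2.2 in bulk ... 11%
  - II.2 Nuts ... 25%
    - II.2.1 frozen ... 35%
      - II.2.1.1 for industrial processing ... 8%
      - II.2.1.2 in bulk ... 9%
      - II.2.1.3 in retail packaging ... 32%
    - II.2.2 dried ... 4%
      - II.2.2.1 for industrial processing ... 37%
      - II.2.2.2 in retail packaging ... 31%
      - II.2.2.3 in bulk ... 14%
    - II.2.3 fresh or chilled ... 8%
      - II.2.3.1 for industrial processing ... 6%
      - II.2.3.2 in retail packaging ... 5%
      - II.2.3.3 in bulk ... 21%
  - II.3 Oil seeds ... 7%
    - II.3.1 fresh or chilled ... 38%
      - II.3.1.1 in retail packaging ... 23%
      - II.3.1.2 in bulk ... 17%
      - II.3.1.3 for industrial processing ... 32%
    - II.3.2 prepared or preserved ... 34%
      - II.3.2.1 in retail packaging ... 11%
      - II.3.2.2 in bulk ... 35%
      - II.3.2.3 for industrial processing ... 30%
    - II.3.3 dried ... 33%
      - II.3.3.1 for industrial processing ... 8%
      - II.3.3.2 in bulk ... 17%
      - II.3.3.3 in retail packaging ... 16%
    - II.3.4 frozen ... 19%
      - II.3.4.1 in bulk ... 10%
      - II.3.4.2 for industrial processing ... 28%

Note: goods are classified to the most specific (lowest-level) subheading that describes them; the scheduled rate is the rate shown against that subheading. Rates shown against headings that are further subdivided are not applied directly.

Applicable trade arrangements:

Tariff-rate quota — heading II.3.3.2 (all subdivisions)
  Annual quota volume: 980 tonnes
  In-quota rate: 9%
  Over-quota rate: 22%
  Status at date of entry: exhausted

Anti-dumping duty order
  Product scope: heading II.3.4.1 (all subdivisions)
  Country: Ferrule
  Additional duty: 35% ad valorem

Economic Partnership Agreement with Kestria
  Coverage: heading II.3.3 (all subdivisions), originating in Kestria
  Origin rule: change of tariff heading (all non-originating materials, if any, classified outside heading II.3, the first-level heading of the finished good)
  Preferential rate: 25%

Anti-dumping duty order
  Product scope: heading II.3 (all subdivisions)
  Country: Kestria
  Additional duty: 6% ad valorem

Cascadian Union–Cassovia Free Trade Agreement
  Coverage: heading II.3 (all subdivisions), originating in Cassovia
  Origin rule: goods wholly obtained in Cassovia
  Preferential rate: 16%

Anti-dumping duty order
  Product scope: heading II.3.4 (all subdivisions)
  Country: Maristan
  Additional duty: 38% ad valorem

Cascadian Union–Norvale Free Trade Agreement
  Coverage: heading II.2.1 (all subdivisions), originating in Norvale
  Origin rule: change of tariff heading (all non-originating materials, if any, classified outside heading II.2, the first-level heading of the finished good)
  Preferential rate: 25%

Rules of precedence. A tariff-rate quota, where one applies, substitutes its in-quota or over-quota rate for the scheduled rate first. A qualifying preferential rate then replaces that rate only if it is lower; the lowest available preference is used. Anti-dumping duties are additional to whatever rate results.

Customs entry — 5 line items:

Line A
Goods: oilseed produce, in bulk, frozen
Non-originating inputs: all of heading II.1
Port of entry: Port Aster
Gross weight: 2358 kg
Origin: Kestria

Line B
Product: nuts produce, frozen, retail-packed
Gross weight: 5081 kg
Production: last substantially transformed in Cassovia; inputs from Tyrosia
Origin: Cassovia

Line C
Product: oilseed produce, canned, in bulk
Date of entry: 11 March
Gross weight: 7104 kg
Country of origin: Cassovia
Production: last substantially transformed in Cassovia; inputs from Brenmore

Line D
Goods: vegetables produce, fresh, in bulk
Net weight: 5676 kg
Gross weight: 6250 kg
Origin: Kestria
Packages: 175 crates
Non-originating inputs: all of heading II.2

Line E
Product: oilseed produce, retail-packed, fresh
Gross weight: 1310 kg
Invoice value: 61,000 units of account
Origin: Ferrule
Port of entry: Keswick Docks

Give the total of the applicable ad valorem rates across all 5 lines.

Line A: oilseed → II.3; frozen → II.3.4; in bulk → II.3.4.1. Scheduled 10%. Kestria agreement on II.3.3: II.3.4.1 not covered; anti-dumping (Kestria, II.3): +6%; total 10% + 6% = 16%. → 16%.
Line B: nuts → II.2; frozen → II.2.1; retail-packed → II.2.1.3. Scheduled 32%. Cassovia agreement on II.3: II.2.1.3 not covered. → 32%.
Line C: oilseed → II.3; canned → II.3.2; in bulk → II.3.2.2. Scheduled 35%. Cassovia agreement on II.3: not wholly obtained. → 35%.
Line D: vegetables → II.1; fresh → II.1.2; in bulk → II.1.2.2. Scheduled 11%. Kestria agreement on II.3.3: II.1.2.2 not covered. → 11%.
Line E: oilseed → II.3; fresh → II.3.1; retail-packed → II.3.1.1. Scheduled 23%. No special measure applies. → 23%.
Sum: 16% + 32% + 35% + 11% + 23% = 117%.

117%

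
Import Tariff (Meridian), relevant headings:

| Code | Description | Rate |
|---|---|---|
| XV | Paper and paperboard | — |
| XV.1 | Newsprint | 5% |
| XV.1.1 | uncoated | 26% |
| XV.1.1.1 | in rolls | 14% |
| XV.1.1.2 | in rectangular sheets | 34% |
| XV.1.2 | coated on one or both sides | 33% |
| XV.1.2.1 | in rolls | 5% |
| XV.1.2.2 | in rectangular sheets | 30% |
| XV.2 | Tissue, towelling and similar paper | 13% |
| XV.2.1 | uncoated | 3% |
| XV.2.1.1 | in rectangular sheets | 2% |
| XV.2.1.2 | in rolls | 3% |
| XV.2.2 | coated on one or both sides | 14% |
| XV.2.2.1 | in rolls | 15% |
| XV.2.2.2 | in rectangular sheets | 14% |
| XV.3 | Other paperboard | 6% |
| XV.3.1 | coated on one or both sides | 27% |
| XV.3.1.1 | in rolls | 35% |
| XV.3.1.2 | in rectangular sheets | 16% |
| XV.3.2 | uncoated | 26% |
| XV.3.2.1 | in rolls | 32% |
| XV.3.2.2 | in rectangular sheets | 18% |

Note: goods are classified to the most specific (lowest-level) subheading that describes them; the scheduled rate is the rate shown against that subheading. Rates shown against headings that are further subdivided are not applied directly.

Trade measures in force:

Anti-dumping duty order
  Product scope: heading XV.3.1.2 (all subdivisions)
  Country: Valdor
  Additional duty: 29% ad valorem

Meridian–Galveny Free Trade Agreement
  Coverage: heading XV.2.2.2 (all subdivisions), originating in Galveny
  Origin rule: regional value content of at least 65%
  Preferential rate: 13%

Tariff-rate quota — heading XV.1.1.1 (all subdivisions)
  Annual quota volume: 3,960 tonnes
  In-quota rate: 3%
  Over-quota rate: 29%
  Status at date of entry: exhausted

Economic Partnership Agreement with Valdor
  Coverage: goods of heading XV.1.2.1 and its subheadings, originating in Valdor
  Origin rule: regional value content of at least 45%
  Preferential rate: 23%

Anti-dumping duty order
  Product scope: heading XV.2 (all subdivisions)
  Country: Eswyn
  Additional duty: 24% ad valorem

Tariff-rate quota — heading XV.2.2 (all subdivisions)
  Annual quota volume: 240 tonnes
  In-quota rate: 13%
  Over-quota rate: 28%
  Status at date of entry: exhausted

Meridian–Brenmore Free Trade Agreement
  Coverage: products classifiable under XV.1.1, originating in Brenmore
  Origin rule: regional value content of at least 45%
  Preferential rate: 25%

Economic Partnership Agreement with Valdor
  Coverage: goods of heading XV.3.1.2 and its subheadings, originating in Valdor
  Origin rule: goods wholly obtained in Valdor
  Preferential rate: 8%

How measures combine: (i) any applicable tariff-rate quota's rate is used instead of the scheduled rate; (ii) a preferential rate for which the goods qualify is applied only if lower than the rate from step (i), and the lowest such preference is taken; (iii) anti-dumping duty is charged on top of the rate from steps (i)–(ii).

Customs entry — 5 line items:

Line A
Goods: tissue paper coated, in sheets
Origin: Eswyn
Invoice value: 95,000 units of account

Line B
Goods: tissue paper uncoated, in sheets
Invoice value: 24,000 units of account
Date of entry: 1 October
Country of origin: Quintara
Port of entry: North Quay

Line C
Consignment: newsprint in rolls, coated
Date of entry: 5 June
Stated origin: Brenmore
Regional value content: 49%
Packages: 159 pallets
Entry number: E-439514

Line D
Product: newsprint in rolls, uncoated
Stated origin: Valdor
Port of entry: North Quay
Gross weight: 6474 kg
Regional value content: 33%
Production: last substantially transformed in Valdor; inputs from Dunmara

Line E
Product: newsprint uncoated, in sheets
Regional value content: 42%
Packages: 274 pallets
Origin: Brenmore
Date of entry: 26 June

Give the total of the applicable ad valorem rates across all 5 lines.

Line A: tissue paper → XV.2; coated → XV.2.2; in sheets → XV.2.2.2. Scheduled 14%. quota on XV.2.2 exhausted → over-quota 28%; anti-dumping (Eswyn, XV.2): +24%; total 28% + 24% = 52%. → 52%.
Line B: tissue paper → XV.2; uncoated → XV.2.1; in sheets → XV.2.1.1. Scheduled 2%. No special measure applies. → 2%.
Line C: newsprint → XV.1; coated → XV.1.2; in rolls → XV.1.2.1. Scheduled 5%. Brenmore agreement on XV.1.1: XV.1.2.1 not covered. → 5%.
Line D: newsprint → XV.1; uncoated → XV.1.1; in rolls → XV.1.1.1. Scheduled 14%. quota on XV.1.1.1 exhausted → over-quota 29%; Valdor agreement on XV.1.2.1: XV.1.1.1 not covered; Valdor agreement on XV.3.1.2: XV.1.1.1 not covered. → 29%.
Line E: newsprint → XV.1; uncoated → XV.1.1; in sheets → XV.1.1.2. Scheduled 34%. Brenmore agreement on XV.1.1: RVC < 45%. → 34%.
Sum: 52% + 2% + 5% + 29% + 34% = 122%.

122%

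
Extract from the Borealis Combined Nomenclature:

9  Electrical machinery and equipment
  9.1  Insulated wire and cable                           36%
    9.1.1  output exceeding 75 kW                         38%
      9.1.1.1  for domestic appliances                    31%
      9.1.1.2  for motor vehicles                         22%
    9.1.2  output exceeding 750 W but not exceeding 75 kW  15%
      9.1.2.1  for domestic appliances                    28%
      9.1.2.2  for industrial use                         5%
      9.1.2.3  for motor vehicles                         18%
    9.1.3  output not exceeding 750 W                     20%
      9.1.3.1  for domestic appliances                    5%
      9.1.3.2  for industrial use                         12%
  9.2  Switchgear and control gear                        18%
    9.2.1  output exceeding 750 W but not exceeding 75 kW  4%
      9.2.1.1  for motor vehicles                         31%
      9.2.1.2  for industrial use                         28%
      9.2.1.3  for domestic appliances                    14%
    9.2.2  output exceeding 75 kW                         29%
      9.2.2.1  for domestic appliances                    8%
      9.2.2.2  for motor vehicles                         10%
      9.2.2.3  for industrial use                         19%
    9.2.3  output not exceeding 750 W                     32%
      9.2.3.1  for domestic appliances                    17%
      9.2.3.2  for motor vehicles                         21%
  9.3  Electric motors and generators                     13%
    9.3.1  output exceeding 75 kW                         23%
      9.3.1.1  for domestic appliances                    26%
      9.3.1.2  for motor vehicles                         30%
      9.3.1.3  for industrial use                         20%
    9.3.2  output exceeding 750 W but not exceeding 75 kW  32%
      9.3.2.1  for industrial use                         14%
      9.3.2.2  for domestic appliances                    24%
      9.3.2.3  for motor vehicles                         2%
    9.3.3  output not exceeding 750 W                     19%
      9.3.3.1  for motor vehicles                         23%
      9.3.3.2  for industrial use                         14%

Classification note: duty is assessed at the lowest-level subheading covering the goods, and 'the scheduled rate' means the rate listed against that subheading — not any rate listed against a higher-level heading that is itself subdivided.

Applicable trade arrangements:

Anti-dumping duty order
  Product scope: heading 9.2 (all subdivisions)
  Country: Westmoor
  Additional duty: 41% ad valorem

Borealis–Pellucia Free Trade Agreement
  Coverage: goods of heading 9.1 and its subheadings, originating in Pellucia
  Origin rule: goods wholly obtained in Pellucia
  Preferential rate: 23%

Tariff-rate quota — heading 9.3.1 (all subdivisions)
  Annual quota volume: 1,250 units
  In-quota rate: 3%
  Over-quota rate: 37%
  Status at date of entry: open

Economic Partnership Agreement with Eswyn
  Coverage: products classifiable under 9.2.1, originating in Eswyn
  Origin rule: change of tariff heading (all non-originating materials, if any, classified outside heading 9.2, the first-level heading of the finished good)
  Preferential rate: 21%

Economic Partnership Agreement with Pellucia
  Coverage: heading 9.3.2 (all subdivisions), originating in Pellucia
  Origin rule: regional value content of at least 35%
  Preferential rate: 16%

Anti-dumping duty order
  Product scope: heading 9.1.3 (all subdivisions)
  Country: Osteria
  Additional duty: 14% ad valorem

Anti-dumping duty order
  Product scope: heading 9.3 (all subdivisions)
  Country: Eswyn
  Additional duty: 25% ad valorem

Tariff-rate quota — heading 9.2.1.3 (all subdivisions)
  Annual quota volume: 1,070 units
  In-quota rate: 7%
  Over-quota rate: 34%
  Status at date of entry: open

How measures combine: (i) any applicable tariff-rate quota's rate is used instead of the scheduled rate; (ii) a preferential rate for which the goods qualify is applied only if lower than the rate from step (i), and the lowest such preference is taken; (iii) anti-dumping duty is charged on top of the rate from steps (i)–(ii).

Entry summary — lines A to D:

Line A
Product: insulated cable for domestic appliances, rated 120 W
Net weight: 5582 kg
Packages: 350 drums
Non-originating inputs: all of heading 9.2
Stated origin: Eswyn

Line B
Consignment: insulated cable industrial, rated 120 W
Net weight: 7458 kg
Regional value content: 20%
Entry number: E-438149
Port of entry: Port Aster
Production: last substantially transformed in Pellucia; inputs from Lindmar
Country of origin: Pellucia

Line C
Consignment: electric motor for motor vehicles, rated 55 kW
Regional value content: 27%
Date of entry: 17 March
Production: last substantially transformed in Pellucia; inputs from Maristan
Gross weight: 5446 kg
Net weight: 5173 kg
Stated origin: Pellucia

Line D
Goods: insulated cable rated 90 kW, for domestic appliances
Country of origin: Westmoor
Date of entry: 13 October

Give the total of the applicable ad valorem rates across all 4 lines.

Line A: insulated cable → 9.1; rated 120 W → 9.1.3; for domestic appliances → 9.1.3.1. Scheduled 5%. Eswyn agreement on 9.2.1: 9.1.3.1 not covered. → 5%.
Line B: insulated cable → 9.1; rated 120 W → 9.1.3; industrial → 9.1.3.2. Scheduled 12%. Pellucia agreement on 9.1: not wholly obtained; Pellucia agreement on 9.3.2: 9.1.3.2 not covered. → 12%.
Line C: electric motor → 9.3; rated 55 kW → 9.3.2; for motor vehicles → 9.3.2.3. Scheduled 2%. Pellucia agreement on 9.1: 9.3.2.3 not covered; Pellucia agreement on 9.3.2: RVC < 35%. → 2%.
Line D: insulated cable → 9.1; rated 90 kW → 9.1.1; for domestic appliances → 9.1.1.1. Scheduled 31%. No special measure applies. → 31%.
Sum: 5% + 12% + 2% + 31% = 50%.

50%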